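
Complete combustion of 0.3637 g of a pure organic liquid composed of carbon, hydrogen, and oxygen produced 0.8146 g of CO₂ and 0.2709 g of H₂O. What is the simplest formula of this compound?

mol C = 0.8146 g CO₂ ÷ 44.009 g/mol = 0.018510 mol
mol H = 2 × 0.2709 g H₂O ÷ 18.015 g/mol = 0.030075 mol
mass O = 0.3637 − (0.22232 + 0.030316) = 0.11106 g → mol O = 0.11106 ÷ 15.999 = 0.0069418 mol
Divide by the smallest (0.0069418 mol): C 2.666, H 4.332, O 1.000
Multiplying each by 3 gives whole numbers: C 8.00, H 13.00, O 3.00

C8H13O3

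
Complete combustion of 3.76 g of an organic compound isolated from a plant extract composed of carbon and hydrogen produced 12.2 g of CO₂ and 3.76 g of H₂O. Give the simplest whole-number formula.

mol C = 12.2 g CO₂ ÷ 44.009 g/mol = 0.2772 mol
mol H = 2 × 3.76 g H₂O ÷ 18.015 g/mol = 0.4174 mol
Divide by the smallest (0.2772 mol): C 1.000, H 1.506
Multiplying each by 2 gives whole numbers: C 2.00, H 3.01

C2H3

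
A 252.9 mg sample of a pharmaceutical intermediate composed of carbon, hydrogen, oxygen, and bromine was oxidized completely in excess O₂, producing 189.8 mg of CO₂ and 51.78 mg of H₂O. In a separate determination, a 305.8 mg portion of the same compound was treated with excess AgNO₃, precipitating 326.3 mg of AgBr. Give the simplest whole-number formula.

C6H8Br2O7

mol C = 0.1898 g CO₂ ÷ 44.009 g/mol = 0.0043128 mol
mol H = 2 × 0.05178 g H₂O ÷ 18.015 g/mol = 0.0057485 mol
From the AgBr data: mol Br per gram of compound = (0.3263 ÷ 187.772) ÷ 0.3058 = 0.0056826 mol/g, so in the 0.2529 g combustion sample mol Br = 0.0014371 mol
mass O = 0.2529 − (0.051800 + 0.0057945 + 0.11483) = 0.080472 g → mol O = 0.080472 ÷ 15.999 = 0.0050298 mol
Divide by the smallest (0.0014371 mol): C 3.001, H 4.000, Br 1.000, O 3.500
Multiplying each by 2 gives whole numbers: C 6.00, H 8.00, Br 2.00, O 7.00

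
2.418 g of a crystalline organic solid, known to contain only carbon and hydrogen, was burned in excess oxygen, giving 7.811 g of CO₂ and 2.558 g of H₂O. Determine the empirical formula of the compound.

mol C = 7.811 g CO₂ ÷ 44.009 g/mol = 0.17749 mol
mol H = 2 × 2.558 g H₂O ÷ 18.015 g/mol = 0.28399 mol
Divide by the smallest (0.17749 mol): C 1.000, H 1.600
Multiplying each by 5 gives whole numbers: C 5.00, H 8.00

C5H8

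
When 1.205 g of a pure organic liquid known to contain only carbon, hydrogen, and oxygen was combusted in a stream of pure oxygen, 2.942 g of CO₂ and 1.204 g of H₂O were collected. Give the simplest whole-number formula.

mol C = 2.942 g CO₂ ÷ 44.009 g/mol = 0.066850 mol
mol H = 2 × 1.204 g H₂O ÷ 18.015 g/mol = 0.13367 mol
mass O = 1.205 − (0.80293 + 0.13474) = 0.26733 g → mol O = 0.26733 ÷ 15.999 = 0.016709 mol
Divide by the smallest (0.016709 mol): C 4.001, H 8.000, O 1.000

C4H8O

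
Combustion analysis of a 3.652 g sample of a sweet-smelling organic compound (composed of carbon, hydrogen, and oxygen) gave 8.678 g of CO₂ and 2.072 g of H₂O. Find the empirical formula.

C6H7O2

mol C = 8.678 g CO₂ ÷ 44.009 g/mol = 0.19719 mol
mol H = 2 × 2.072 g H₂O ÷ 18.015 g/mol = 0.23003 mol
mass O = 3.652 − (2.3684 + 0.23187) = 1.0517 g → mol O = 1.0517 ÷ 15.999 = 0.065736 mol
Divide by the smallest (0.065736 mol): C 3.000, H 3.499, O 1.000
Multiplying each by 2 gives whole numbers: C 6.00, H 7.00, O 2.00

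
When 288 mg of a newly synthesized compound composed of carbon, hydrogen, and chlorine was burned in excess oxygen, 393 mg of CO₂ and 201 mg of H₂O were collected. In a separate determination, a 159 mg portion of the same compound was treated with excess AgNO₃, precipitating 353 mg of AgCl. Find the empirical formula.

C2H5Cl

mol C = 0.393 g CO₂ ÷ 44.009 g/mol = 0.008930 mol
mol H = 2 × 0.201 g H₂O ÷ 18.015 g/mol = 0.02231 mol
From the AgCl data: mol Cl per gram of compound = (0.353 ÷ 143.318) ÷ 0.159 = 0.01549 mol/g, so in the 0.288 g combustion sample mol Cl = 0.004461 mol
Divide by the smallest (0.004461 mol): C 2.002, H 5.002, Cl 1.000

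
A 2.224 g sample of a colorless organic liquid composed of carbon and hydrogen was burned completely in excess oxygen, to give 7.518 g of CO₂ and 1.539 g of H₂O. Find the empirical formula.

CH

mol C = 7.518 g CO₂ ÷ 44.009 g/mol = 0.17083 mol
mol H = 2 × 1.539 g H₂O ÷ 18.015 g/mol = 0.17086 mol
Divide by the smallest (0.17083 mol): C 1.000, H 1.000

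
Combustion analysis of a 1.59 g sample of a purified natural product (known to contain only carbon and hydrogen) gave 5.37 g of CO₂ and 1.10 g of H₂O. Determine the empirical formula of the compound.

mol C = 5.37 g CO₂ ÷ 44.009 g/mol = 0.1220 mol
mol H = 2 × 1.10 g H₂O ÷ 18.015 g/mol = 0.1221 mol
Divide by the smallest (0.1220 mol): C 1.000, H 1.001

CH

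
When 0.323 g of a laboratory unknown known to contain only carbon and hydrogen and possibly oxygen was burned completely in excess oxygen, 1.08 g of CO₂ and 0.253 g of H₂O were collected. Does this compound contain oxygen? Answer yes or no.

no

mol C = 1.08 g CO₂ ÷ 44.009 g/mol = 0.02454 mol
mol H = 2 × 0.253 g H₂O ÷ 18.015 g/mol = 0.02809 mol
C and H together account for 0.3231 g — essentially the entire 0.323 g sample — so the compound contains no oxygen.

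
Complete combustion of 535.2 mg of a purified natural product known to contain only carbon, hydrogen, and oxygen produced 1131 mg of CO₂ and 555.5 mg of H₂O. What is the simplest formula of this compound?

C5H12O2

mol C = 1.131 g CO₂ ÷ 44.009 g/mol = 0.025699 mol
mol H = 2 × 0.5555 g H₂O ÷ 18.015 g/mol = 0.061671 mol
mass O = 0.5352 − (0.30867 + 0.062164) = 0.16436 g → mol O = 0.16436 ÷ 15.999 = 0.010273 mol
Divide by the smallest (0.010273 mol): C 2.502, H 6.003, O 1.000
Multiplying each by 2 gives whole numbers: C 5.00, H 12.01, O 2.00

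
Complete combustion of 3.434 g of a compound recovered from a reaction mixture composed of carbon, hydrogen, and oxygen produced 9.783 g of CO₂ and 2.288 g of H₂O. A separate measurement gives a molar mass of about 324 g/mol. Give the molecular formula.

C21H24O3

mol C = 9.783 g CO₂ ÷ 44.009 g/mol = 0.22230 mol
mol H = 2 × 2.288 g H₂O ÷ 18.015 g/mol = 0.25401 mol
mass O = 3.434 − (2.6700 + 0.25604) = 0.50797 g → mol O = 0.50797 ÷ 15.999 = 0.031750 mol
Divide by the smallest (0.031750 mol): C 7.001, H 8.000, O 1.000
Empirical formula: C7H8O
Empirical-formula mass = 108.14 g/mol; 324 ÷ 108.14 ≈ 3, so the molecular formula is C21H24O3.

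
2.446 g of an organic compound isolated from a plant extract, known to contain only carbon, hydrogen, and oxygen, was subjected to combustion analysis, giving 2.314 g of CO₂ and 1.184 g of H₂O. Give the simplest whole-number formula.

C2H5O4

mol C = 2.314 g CO₂ ÷ 44.009 g/mol = 0.052580 mol
mol H = 2 × 1.184 g H₂O ÷ 18.015 g/mol = 0.13145 mol
mass O = 2.446 − (0.63154 + 0.13250) = 1.6820 g → mol O = 1.6820 ÷ 15.999 = 0.10513 mol
Divide by the smallest (0.052580 mol): C 1.000, H 2.500, O 1.999
Multiplying each by 2 gives whole numbers: C 2.00, H 5.00, O 4.00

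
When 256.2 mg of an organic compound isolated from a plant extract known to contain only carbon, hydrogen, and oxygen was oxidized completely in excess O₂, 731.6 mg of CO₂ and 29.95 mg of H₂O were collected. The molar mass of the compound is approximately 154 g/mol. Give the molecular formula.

C10H2O2

mol C = 0.7316 g CO₂ ÷ 44.009 g/mol = 0.016624 mol
mol H = 2 × 0.02995 g H₂O ÷ 18.015 g/mol = 0.0033250 mol
mass O = 0.2562 − (0.19967 + 0.0033516) = 0.053179 g → mol O = 0.053179 ÷ 15.999 = 0.0033239 mol
Divide by the smallest (0.0033239 mol): C 5.001, H 1.000, O 1.000
Empirical formula: C5HO
Empirical-formula mass = 77.06 g/mol; 154 ÷ 77.06 ≈ 2, so the molecular formula is C10H2O2.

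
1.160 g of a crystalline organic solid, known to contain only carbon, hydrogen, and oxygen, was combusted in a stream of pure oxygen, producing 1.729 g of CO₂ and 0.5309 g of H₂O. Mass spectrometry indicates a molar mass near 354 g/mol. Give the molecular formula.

mol C = 1.729 g CO₂ ÷ 44.009 g/mol = 0.039287 mol
mol H = 2 × 0.5309 g H₂O ÷ 18.015 g/mol = 0.058940 mol
mass O = 1.160 − (0.47188 + 0.059411) = 0.62871 g → mol O = 0.62871 ÷ 15.999 = 0.039297 mol
Divide by the smallest (0.039287 mol): C 1.000, H 1.500, O 1.000
Multiplying each by 2 gives whole numbers: C 2.00, H 3.00, O 2.00
Empirical formula: C2H3O2
Empirical-formula mass = 59.04 g/mol; 354 ÷ 59.04 ≈ 6, so the molecular formula is C12H18O12.

C12H18O12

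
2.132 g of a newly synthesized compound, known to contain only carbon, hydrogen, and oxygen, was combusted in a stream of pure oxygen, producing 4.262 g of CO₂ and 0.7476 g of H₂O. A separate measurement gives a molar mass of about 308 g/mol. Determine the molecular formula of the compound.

C14H12O8

mol C = 4.262 g CO₂ ÷ 44.009 g/mol = 0.096844 mol
mol H = 2 × 0.7476 g H₂O ÷ 18.015 g/mol = 0.082998 mol
mass O = 2.132 − (1.1632 + 0.083661) = 0.88515 g → mol O = 0.88515 ÷ 15.999 = 0.055325 mol
Divide by the smallest (0.055325 mol): C 1.750, H 1.500, O 1.000
Multiplying each by 4 gives whole numbers: C 7.00, H 6.00, O 4.00
Empirical formula: C7H6O4
Empirical-formula mass = 154.12 g/mol; 308 ÷ 154.12 ≈ 2, so the molecular formula is C14H12O8.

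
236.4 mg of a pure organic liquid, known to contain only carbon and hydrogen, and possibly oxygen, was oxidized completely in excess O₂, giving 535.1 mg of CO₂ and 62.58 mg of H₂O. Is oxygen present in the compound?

yes

mol C = 0.5351 g CO₂ ÷ 44.009 g/mol = 0.012159 mol
mol H = 2 × 0.06258 g H₂O ÷ 18.015 g/mol = 0.0069475 mol
C and H account for only 0.15304 g of the 0.2364 g sample; the remaining 0.083357 g must be oxygen.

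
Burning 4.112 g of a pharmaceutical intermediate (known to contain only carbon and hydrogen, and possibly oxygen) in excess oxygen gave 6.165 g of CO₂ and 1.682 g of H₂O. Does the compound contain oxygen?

yes

mol C = 6.165 g CO₂ ÷ 44.009 g/mol = 0.14008 mol
mol H = 2 × 1.682 g H₂O ÷ 18.015 g/mol = 0.18673 mol
C and H account for only 1.8708 g of the 4.112 g sample; the remaining 2.2412 g must be oxygen.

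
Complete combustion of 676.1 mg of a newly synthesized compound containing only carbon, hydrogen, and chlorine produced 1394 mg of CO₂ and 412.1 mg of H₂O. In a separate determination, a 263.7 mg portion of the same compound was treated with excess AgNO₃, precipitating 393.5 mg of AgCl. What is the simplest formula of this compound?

C9H13Cl2

mol C = 1.394 g CO₂ ÷ 44.009 g/mol = 0.031675 mol
mol H = 2 × 0.4121 g H₂O ÷ 18.015 g/mol = 0.045751 mol
From the AgCl data: mol Cl per gram of compound = (0.3935 ÷ 143.318) ÷ 0.2637 = 0.010412 mol/g, so in the 0.6761 g combustion sample mol Cl = 0.0070395 mol
Divide by the smallest (0.0070395 mol): C 4.500, H 6.499, Cl 1.000
Multiplying each by 2 gives whole numbers: C 9.00, H 13.00, Cl 2.00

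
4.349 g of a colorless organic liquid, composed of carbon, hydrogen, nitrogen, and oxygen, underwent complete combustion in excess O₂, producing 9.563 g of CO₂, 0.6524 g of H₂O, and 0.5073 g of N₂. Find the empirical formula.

mol C = 9.563 g CO₂ ÷ 44.009 g/mol = 0.21730 mol
mol H = 2 × 0.6524 g H₂O ÷ 18.015 g/mol = 0.072429 mol
mol N = 2 × 0.5073 g N₂ ÷ 28.014 g/mol = 0.036218 mol
mass O = 4.349 − (2.6099 + 0.073008 + 0.50730) = 1.1587 g → mol O = 1.1587 ÷ 15.999 = 0.072426 mol
Divide by the smallest (0.036218 mol): C 6.000, H 2.000, N 1.000, O 2.000

C6H2NO2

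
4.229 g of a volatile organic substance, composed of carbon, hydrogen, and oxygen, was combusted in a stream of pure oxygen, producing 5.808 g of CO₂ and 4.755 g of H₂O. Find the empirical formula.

CH4O

mol C = 5.808 g CO₂ ÷ 44.009 g/mol = 0.13197 mol
mol H = 2 × 4.755 g H₂O ÷ 18.015 g/mol = 0.52789 mol
mass O = 4.229 − (1.5851 + 0.53212) = 2.1118 g → mol O = 2.1118 ÷ 15.999 = 0.13199 mol
Divide by the smallest (0.13197 mol): C 1.000, H 4.000, O 1.000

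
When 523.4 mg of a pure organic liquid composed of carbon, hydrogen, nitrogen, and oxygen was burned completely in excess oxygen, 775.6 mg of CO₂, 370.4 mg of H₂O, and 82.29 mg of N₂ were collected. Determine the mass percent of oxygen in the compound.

mol C = 0.7756 g CO₂ ÷ 44.009 g/mol = 0.017624 mol
mol H = 2 × 0.3704 g H₂O ÷ 18.015 g/mol = 0.041121 mol
mol N = 2 × 0.08229 g N₂ ÷ 28.014 g/mol = 0.0058749 mol
mass O = 0.5234 − (0.21168 + 0.041450 + 0.082290) = 0.18798 g → mol O = 0.18798 ÷ 15.999 = 0.011750 mol
mass % O = 0.18798 g ÷ 0.5234 g × 100%

35.92%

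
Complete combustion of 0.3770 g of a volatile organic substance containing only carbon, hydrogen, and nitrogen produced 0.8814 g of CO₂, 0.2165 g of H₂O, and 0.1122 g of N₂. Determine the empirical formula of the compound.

mol C = 0.8814 g CO₂ ÷ 44.009 g/mol = 0.020028 mol
mol H = 2 × 0.2165 g H₂O ÷ 18.015 g/mol = 0.024036 mol
mol N = 2 × 0.1122 g N₂ ÷ 28.014 g/mol = 0.0080103 mol
Divide by the smallest (0.0080103 mol): C 2.500, H 3.001, N 1.000
Multiplying each by 2 gives whole numbers: C 5.00, H 6.00, N 2.00

C5H6N2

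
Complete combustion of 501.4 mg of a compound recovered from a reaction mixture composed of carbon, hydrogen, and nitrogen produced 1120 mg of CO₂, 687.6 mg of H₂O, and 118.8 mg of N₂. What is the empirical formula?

mol C = 1.120 g CO₂ ÷ 44.009 g/mol = 0.025449 mol
mol H = 2 × 0.6876 g H₂O ÷ 18.015 g/mol = 0.076336 mol
mol N = 2 × 0.1188 g N₂ ÷ 28.014 g/mol = 0.0084815 mol
Divide by the smallest (0.0084815 mol): C 3.001, H 9.000, N 1.000

C3H9N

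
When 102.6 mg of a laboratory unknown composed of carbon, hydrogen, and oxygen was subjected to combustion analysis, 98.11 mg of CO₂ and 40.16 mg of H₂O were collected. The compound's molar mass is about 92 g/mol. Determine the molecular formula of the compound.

mol C = 0.09811 g CO₂ ÷ 44.009 g/mol = 0.0022293 mol
mol H = 2 × 0.04016 g H₂O ÷ 18.015 g/mol = 0.0044585 mol
mass O = 0.1026 − (0.026776 + 0.0044942) = 0.071330 g → mol O = 0.071330 ÷ 15.999 = 0.0044584 mol
Divide by the smallest (0.0022293 mol): C 1.000, H 2.000, O 2.000
Empirical formula: CH2O2
Empirical-formula mass = 46.02 g/mol; 92 ÷ 46.02 ≈ 2, so the molecular formula is C2H4O4.

C2H4O4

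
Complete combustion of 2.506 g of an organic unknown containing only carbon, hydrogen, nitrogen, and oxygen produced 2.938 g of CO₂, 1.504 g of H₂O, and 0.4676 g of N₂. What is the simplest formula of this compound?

C2H5NO2

mol C = 2.938 g CO₂ ÷ 44.009 g/mol = 0.066759 mol
mol H = 2 × 1.504 g H₂O ÷ 18.015 g/mol = 0.16697 mol
mol N = 2 × 0.4676 g N₂ ÷ 28.014 g/mol = 0.033383 mol
mass O = 2.506 − (0.80184 + 0.16831 + 0.46760) = 1.0682 g → mol O = 1.0682 ÷ 15.999 = 0.066770 mol
Divide by the smallest (0.033383 mol): C 2.000, H 5.002, N 1.000, O 2.000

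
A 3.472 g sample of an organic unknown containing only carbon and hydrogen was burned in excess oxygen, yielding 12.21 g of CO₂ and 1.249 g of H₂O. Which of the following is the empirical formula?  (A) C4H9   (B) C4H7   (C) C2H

(C) C2H

mol C = 12.21 g CO₂ ÷ 44.009 g/mol = 0.27744 mol
mol H = 2 × 1.249 g H₂O ÷ 18.015 g/mol = 0.13866 mol
Divide by the smallest (0.13866 mol): C 2.001, H 1.000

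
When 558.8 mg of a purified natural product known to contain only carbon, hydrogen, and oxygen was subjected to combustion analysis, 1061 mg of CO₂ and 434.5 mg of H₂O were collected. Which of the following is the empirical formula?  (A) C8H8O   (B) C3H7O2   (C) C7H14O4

(C) C7H14O4

mol C = 1.061 g CO₂ ÷ 44.009 g/mol = 0.024109 mol
mol H = 2 × 0.4345 g H₂O ÷ 18.015 g/mol = 0.048238 mol
mass O = 0.5588 − (0.28957 + 0.048623) = 0.22061 g → mol O = 0.22061 ÷ 15.999 = 0.013789 mol
Divide by the smallest (0.013789 mol): C 1.748, H 3.498, O 1.000
Multiplying each by 4 gives whole numbers: C 6.99, H 13.99, O 4.00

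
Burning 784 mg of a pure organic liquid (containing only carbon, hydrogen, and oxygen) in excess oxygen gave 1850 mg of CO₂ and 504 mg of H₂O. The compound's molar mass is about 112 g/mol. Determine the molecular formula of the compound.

mol C = 1.85 g CO₂ ÷ 44.009 g/mol = 0.04204 mol
mol H = 2 × 0.504 g H₂O ÷ 18.015 g/mol = 0.05595 mol
mass O = 0.784 − (0.5049 + 0.05640) = 0.2227 g → mol O = 0.2227 ÷ 15.999 = 0.01392 mol
Divide by the smallest (0.01392 mol): C 3.020, H 4.020, O 1.000
Empirical formula: C3H4O
Empirical-formula mass = 56.06 g/mol; 112 ÷ 56.06 ≈ 2, so the molecular formula is C6H8O2.

C6H8O2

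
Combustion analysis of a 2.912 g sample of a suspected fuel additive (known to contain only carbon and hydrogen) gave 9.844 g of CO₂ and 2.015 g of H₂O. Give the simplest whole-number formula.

CH

mol C = 9.844 g CO₂ ÷ 44.009 g/mol = 0.22368 mol
mol H = 2 × 2.015 g H₂O ÷ 18.015 g/mol = 0.22370 mol
Divide by the smallest (0.22368 mol): C 1.000, H 1.000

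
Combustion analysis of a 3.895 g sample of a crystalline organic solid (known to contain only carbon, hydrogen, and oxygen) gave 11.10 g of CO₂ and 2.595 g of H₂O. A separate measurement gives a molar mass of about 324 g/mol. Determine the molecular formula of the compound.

C21H24O3

mol C = 11.10 g CO₂ ÷ 44.009 g/mol = 0.25222 mol
mol H = 2 × 2.595 g H₂O ÷ 18.015 g/mol = 0.28809 mol
mass O = 3.895 − (3.0294 + 0.29040) = 0.57517 g → mol O = 0.57517 ÷ 15.999 = 0.035951 mol
Divide by the smallest (0.035951 mol): C 7.016, H 8.014, O 1.000
Empirical formula: C7H8O
Empirical-formula mass = 108.14 g/mol; 324 ÷ 108.14 ≈ 3, so the molecular formula is C21H24O3.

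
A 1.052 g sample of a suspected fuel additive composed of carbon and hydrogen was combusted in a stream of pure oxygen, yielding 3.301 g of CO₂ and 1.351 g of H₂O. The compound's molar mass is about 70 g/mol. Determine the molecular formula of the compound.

mol C = 3.301 g CO₂ ÷ 44.009 g/mol = 0.075007 mol
mol H = 2 × 1.351 g H₂O ÷ 18.015 g/mol = 0.14999 mol
Divide by the smallest (0.075007 mol): C 1.000, H 2.000
Empirical formula: CH2
Empirical-formula mass = 14.03 g/mol; 70 ÷ 14.03 ≈ 5, so the molecular formula is C5H10.

C5H10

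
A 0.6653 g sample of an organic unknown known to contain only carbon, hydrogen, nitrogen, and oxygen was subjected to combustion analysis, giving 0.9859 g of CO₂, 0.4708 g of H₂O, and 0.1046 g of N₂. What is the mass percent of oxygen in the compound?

mol C = 0.9859 g CO₂ ÷ 44.009 g/mol = 0.022402 mol
mol H = 2 × 0.4708 g H₂O ÷ 18.015 g/mol = 0.052268 mol
mol N = 2 × 0.1046 g N₂ ÷ 28.014 g/mol = 0.0074677 mol
mass O = 0.6653 − (0.26907 + 0.052686 + 0.10460) = 0.23894 g → mol O = 0.23894 ÷ 15.999 = 0.014935 mol
mass % O = 0.23894 g ÷ 0.6653 g × 100%

35.91%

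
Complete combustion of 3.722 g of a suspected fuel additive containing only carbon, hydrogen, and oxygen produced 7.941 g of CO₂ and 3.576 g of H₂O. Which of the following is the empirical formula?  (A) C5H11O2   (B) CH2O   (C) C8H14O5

mol C = 7.941 g CO₂ ÷ 44.009 g/mol = 0.18044 mol
mol H = 2 × 3.576 g H₂O ÷ 18.015 g/mol = 0.39700 mol
mass O = 3.722 − (2.1673 + 0.40018) = 1.1546 g → mol O = 1.1546 ÷ 15.999 = 0.072164 mol
Divide by the smallest (0.072164 mol): C 2.500, H 5.501, O 1.000
Multiplying each by 2 gives whole numbers: C 5.00, H 11.00, O 2.00

(A) C5H11O2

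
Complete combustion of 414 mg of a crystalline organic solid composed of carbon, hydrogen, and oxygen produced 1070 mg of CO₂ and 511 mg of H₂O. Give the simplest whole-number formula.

mol C = 1.07 g CO₂ ÷ 44.009 g/mol = 0.02431 mol
mol H = 2 × 0.511 g H₂O ÷ 18.015 g/mol = 0.05673 mol
mass O = 0.414 − (0.2920 + 0.05718) = 0.06479 g → mol O = 0.06479 ÷ 15.999 = 0.004050 mol
Divide by the smallest (0.004050 mol): C 6.004, H 14.009, O 1.000

C6H14O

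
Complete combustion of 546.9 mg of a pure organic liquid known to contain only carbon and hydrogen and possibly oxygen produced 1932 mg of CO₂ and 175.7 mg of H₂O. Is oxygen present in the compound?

no

mol C = 1.932 g CO₂ ÷ 44.009 g/mol = 0.043900 mol
mol H = 2 × 0.1757 g H₂O ÷ 18.015 g/mol = 0.019506 mol
C and H together account for 0.54695 g — essentially the entire 0.5469 g sample — so the compound contains no oxygen.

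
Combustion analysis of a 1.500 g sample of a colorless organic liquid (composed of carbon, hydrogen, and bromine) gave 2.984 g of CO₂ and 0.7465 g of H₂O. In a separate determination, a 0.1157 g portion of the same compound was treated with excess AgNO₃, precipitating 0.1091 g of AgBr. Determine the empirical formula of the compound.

C9H11Br

mol C = 2.984 g CO₂ ÷ 44.009 g/mol = 0.067804 mol
mol H = 2 × 0.7465 g H₂O ÷ 18.015 g/mol = 0.082875 mol
From the AgBr data: mol Br per gram of compound = (0.1091 ÷ 187.772) ÷ 0.1157 = 0.0050218 mol/g, so in the 1.500 g combustion sample mol Br = 0.0075327 mol
Divide by the smallest (0.0075327 mol): C 9.001, H 11.002, Br 1.000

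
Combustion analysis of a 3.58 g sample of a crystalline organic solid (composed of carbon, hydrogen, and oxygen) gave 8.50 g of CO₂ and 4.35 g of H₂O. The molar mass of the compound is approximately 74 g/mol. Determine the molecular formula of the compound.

mol C = 8.50 g CO₂ ÷ 44.009 g/mol = 0.1931 mol
mol H = 2 × 4.35 g H₂O ÷ 18.015 g/mol = 0.4829 mol
mass O = 3.58 − (2.320 + 0.4868) = 0.7734 g → mol O = 0.7734 ÷ 15.999 = 0.04834 mol
Divide by the smallest (0.04834 mol): C 3.996, H 9.991, O 1.000
Empirical formula: C4H10O
Empirical-formula mass = 74.12 g/mol; 74 ÷ 74.12 ≈ 1, so the molecular formula is C4H10O.

C4H10O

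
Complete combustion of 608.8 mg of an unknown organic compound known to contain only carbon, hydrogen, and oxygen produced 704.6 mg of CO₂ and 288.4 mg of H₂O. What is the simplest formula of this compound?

mol C = 0.7046 g CO₂ ÷ 44.009 g/mol = 0.016010 mol
mol H = 2 × 0.2884 g H₂O ÷ 18.015 g/mol = 0.032018 mol
mass O = 0.6088 − (0.19230 + 0.032274) = 0.38423 g → mol O = 0.38423 ÷ 15.999 = 0.024016 mol
Divide by the smallest (0.016010 mol): C 1.000, H 2.000, O 1.500
Multiplying each by 2 gives whole numbers: C 2.00, H 4.00, O 3.00

C2H4O3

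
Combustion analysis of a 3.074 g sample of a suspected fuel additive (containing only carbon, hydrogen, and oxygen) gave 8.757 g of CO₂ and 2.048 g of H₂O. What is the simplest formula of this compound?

C7H8O

mol C = 8.757 g CO₂ ÷ 44.009 g/mol = 0.19898 mol
mol H = 2 × 2.048 g H₂O ÷ 18.015 g/mol = 0.22737 mol
mass O = 3.074 − (2.3900 + 0.22919) = 0.45484 g → mol O = 0.45484 ÷ 15.999 = 0.028429 mol
Divide by the smallest (0.028429 mol): C 6.999, H 7.998, O 1.000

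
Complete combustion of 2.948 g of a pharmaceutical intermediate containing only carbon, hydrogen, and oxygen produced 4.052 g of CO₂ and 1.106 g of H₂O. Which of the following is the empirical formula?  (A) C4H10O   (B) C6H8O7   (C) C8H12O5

mol C = 4.052 g CO₂ ÷ 44.009 g/mol = 0.092072 mol
mol H = 2 × 1.106 g H₂O ÷ 18.015 g/mol = 0.12279 mol
mass O = 2.948 − (1.1059 + 0.12377) = 1.7184 g → mol O = 1.7184 ÷ 15.999 = 0.10740 mol
Divide by the smallest (0.092072 mol): C 1.000, H 1.334, O 1.167
Multiplying each by 6 gives whole numbers: C 6.00, H 8.00, O 7.00

(B) C6H8O7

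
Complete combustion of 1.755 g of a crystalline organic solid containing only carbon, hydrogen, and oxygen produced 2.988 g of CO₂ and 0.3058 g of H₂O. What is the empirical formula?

C6H3O5

mol C = 2.988 g CO₂ ÷ 44.009 g/mol = 0.067895 mol
mol H = 2 × 0.3058 g H₂O ÷ 18.015 g/mol = 0.033949 mol
mass O = 1.755 − (0.81549 + 0.034221) = 0.90529 g → mol O = 0.90529 ÷ 15.999 = 0.056584 mol
Divide by the smallest (0.033949 mol): C 2.000, H 1.000, O 1.667
Multiplying each by 3 gives whole numbers: C 6.00, H 3.00, O 5.00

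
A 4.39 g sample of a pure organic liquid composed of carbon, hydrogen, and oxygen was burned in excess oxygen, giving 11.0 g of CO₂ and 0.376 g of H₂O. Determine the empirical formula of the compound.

mol C = 11.0 g CO₂ ÷ 44.009 g/mol = 0.2499 mol
mol H = 2 × 0.376 g H₂O ÷ 18.015 g/mol = 0.04174 mol
mass O = 4.39 − (3.002 + 0.04208) = 1.346 g → mol O = 1.346 ÷ 15.999 = 0.08412 mol
Divide by the smallest (0.04174 mol): C 5.988, H 1.000, O 2.015

C6HO2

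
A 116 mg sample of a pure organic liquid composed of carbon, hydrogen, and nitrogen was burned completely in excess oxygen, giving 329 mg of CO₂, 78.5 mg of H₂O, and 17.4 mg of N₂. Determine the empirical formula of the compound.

C6H7N

mol C = 0.329 g CO₂ ÷ 44.009 g/mol = 0.007476 mol
mol H = 2 × 0.0785 g H₂O ÷ 18.015 g/mol = 0.008715 mol
mol N = 2 × 0.0174 g N₂ ÷ 28.014 g/mol = 0.001242 mol
Divide by the smallest (0.001242 mol): C 6.018, H 7.016, N 1.000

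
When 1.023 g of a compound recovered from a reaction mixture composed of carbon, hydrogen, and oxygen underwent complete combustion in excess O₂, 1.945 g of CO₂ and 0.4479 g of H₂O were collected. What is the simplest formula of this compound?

C8H9O5

mol C = 1.945 g CO₂ ÷ 44.009 g/mol = 0.044196 mol
mol H = 2 × 0.4479 g H₂O ÷ 18.015 g/mol = 0.049725 mol
mass O = 1.023 − (0.53083 + 0.050123) = 0.44204 g → mol O = 0.44204 ÷ 15.999 = 0.027630 mol
Divide by the smallest (0.027630 mol): C 1.600, H 1.800, O 1.000
Multiplying each by 5 gives whole numbers: C 8.00, H 9.00, O 5.00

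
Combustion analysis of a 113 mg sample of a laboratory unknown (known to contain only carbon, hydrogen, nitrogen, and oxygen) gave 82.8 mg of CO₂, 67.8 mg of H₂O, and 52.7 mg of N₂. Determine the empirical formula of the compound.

CH4N2O

mol C = 0.0828 g CO₂ ÷ 44.009 g/mol = 0.001881 mol
mol H = 2 × 0.0678 g H₂O ÷ 18.015 g/mol = 0.007527 mol
mol N = 2 × 0.0527 g N₂ ÷ 28.014 g/mol = 0.003762 mol
mass O = 0.113 − (0.02260 + 0.007587 + 0.05270) = 0.03011 g → mol O = 0.03011 ÷ 15.999 = 0.001882 mol
Divide by the smallest (0.001881 mol): C 1.000, H 4.001, N 2.000, O 1.000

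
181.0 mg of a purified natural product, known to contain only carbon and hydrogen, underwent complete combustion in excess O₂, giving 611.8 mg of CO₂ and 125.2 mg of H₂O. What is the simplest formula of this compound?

CH

mol C = 0.6118 g CO₂ ÷ 44.009 g/mol = 0.013902 mol
mol H = 2 × 0.1252 g H₂O ÷ 18.015 g/mol = 0.013900 mol
Divide by the smallest (0.013900 mol): C 1.000, H 1.000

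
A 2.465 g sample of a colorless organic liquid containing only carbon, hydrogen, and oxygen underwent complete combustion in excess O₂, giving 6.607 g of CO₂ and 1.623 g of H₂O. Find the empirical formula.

mol C = 6.607 g CO₂ ÷ 44.009 g/mol = 0.15013 mol
mol H = 2 × 1.623 g H₂O ÷ 18.015 g/mol = 0.18018 mol
mass O = 2.465 − (1.8032 + 0.18162) = 0.48018 g → mol O = 0.48018 ÷ 15.999 = 0.030013 mol
Divide by the smallest (0.030013 mol): C 5.002, H 6.003, O 1.000

C5H6O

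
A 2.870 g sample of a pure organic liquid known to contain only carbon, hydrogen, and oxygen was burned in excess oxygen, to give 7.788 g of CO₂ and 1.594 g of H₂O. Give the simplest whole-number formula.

C5H5O

mol C = 7.788 g CO₂ ÷ 44.009 g/mol = 0.17696 mol
mol H = 2 × 1.594 g H₂O ÷ 18.015 g/mol = 0.17696 mol
mass O = 2.870 − (2.1255 + 0.17838) = 0.56611 g → mol O = 0.56611 ÷ 15.999 = 0.035384 mol
Divide by the smallest (0.035384 mol): C 5.001, H 5.001, O 1.000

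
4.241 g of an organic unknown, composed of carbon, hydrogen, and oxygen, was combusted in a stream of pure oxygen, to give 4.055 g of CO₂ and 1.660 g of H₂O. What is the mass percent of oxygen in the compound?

69.52%

mol C = 4.055 g CO₂ ÷ 44.009 g/mol = 0.092140 mol
mol H = 2 × 1.660 g H₂O ÷ 18.015 g/mol = 0.18429 mol
mass O = 4.241 − (1.1067 + 0.18577) = 2.9485 g → mol O = 2.9485 ÷ 15.999 = 0.18430 mol
mass % O = 2.9485 g ÷ 4.241 g × 100%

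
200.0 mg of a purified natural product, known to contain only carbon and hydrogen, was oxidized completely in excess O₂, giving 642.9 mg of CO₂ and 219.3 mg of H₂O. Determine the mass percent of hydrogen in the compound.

12.27%

mol C = 0.6429 g CO₂ ÷ 44.009 g/mol = 0.014608 mol
mol H = 2 × 0.2193 g H₂O ÷ 18.015 g/mol = 0.024346 mol
mass % H = 0.024541 g ÷ 0.2000 g × 100%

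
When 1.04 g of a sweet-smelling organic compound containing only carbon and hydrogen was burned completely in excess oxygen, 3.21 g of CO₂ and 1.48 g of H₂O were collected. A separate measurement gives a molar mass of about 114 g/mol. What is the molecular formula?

mol C = 3.21 g CO₂ ÷ 44.009 g/mol = 0.07294 mol
mol H = 2 × 1.48 g H₂O ÷ 18.015 g/mol = 0.1643 mol
Divide by the smallest (0.07294 mol): C 1.000, H 2.253
Multiplying each by 4 gives whole numbers: C 4.00, H 9.01
Empirical formula: C4H9
Empirical-formula mass = 57.12 g/mol; 114 ÷ 57.12 ≈ 2, so the molecular formula is C8H18.

C8H18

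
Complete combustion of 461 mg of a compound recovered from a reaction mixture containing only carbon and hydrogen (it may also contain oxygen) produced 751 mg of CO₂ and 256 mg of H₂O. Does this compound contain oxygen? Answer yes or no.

mol C = 0.751 g CO₂ ÷ 44.009 g/mol = 0.01706 mol
mol H = 2 × 0.256 g H₂O ÷ 18.015 g/mol = 0.02842 mol
C and H account for only 0.2336 g of the 0.461 g sample; the remaining 0.2274 g must be oxygen.

yes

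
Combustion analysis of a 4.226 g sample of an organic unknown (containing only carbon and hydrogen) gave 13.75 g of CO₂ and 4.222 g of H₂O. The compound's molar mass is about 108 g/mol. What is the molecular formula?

mol C = 13.75 g CO₂ ÷ 44.009 g/mol = 0.31244 mol
mol H = 2 × 4.222 g H₂O ÷ 18.015 g/mol = 0.46872 mol
Divide by the smallest (0.31244 mol): C 1.000, H 1.500
Multiplying each by 2 gives whole numbers: C 2.00, H 3.00
Empirical formula: C2H3
Empirical-formula mass = 27.05 g/mol; 108 ÷ 27.05 ≈ 4, so the molecular formula is C8H12.

C8H12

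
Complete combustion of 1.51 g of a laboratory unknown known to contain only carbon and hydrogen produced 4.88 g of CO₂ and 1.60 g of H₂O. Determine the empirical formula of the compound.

mol C = 4.88 g CO₂ ÷ 44.009 g/mol = 0.1109 mol
mol H = 2 × 1.60 g H₂O ÷ 18.015 g/mol = 0.1776 mol
Divide by the smallest (0.1109 mol): C 1.000, H 1.602
Multiplying each by 5 gives whole numbers: C 5.00, H 8.01

C5H8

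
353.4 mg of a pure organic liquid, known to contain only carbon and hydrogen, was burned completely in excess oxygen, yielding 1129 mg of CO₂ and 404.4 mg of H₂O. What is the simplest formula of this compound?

mol C = 1.129 g CO₂ ÷ 44.009 g/mol = 0.025654 mol
mol H = 2 × 0.4044 g H₂O ÷ 18.015 g/mol = 0.044896 mol
Divide by the smallest (0.025654 mol): C 1.000, H 1.750
Multiplying each by 4 gives whole numbers: C 4.00, H 7.00

C4H7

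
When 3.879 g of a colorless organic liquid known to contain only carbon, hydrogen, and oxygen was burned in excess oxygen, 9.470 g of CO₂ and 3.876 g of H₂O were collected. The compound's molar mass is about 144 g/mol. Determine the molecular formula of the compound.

C8H16O2

mol C = 9.470 g CO₂ ÷ 44.009 g/mol = 0.21518 mol
mol H = 2 × 3.876 g H₂O ÷ 18.015 g/mol = 0.43031 mol
mass O = 3.879 − (2.5846 + 0.43375) = 0.86068 g → mol O = 0.86068 ÷ 15.999 = 0.053796 mol
Divide by the smallest (0.053796 mol): C 4.000, H 7.999, O 1.000
Empirical formula: C4H8O
Empirical-formula mass = 72.11 g/mol; 144 ÷ 72.11 ≈ 2, so the molecular formula is C8H16O2.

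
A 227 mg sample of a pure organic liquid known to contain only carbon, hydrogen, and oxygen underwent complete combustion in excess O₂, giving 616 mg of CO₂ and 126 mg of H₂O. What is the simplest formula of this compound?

C5H5O

mol C = 0.616 g CO₂ ÷ 44.009 g/mol = 0.01400 mol
mol H = 2 × 0.126 g H₂O ÷ 18.015 g/mol = 0.01399 mol
mass O = 0.227 − (0.1681 + 0.01410) = 0.04478 g → mol O = 0.04478 ÷ 15.999 = 0.002799 mol
Divide by the smallest (0.002799 mol): C 5.001, H 4.998, O 1.000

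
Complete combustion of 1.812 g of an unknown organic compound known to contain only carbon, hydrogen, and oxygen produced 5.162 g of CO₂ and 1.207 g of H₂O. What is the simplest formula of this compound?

mol C = 5.162 g CO₂ ÷ 44.009 g/mol = 0.11729 mol
mol H = 2 × 1.207 g H₂O ÷ 18.015 g/mol = 0.13400 mol
mass O = 1.812 − (1.4088 + 0.13507) = 0.26811 g → mol O = 0.26811 ÷ 15.999 = 0.016758 mol
Divide by the smallest (0.016758 mol): C 6.999, H 7.996, O 1.000

C7H8O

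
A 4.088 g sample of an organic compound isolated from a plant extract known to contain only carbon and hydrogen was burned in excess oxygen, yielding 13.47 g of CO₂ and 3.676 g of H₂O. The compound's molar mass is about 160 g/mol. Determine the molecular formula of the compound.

C12H16

mol C = 13.47 g CO₂ ÷ 44.009 g/mol = 0.30607 mol
mol H = 2 × 3.676 g H₂O ÷ 18.015 g/mol = 0.40810 mol
Divide by the smallest (0.30607 mol): C 1.000, H 1.333
Multiplying each by 3 gives whole numbers: C 3.00, H 4.00
Empirical formula: C3H4
Empirical-formula mass = 40.06 g/mol; 160 ÷ 40.06 ≈ 4, so the molecular formula is C12H16.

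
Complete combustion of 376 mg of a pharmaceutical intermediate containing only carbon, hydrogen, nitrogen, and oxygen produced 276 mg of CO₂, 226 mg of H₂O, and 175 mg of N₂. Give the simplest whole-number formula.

CH4N2O

mol C = 0.276 g CO₂ ÷ 44.009 g/mol = 0.006271 mol
mol H = 2 × 0.226 g H₂O ÷ 18.015 g/mol = 0.02509 mol
mol N = 2 × 0.175 g N₂ ÷ 28.014 g/mol = 0.01249 mol
mass O = 0.376 − (0.07533 + 0.02529 + 0.1750) = 0.1004 g → mol O = 0.1004 ÷ 15.999 = 0.006274 mol
Divide by the smallest (0.006271 mol): C 1.000, H 4.001, N 1.992, O 1.000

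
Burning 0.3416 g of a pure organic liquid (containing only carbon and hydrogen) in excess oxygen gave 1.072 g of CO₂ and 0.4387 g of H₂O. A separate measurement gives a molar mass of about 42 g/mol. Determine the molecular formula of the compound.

mol C = 1.072 g CO₂ ÷ 44.009 g/mol = 0.024359 mol
mol H = 2 × 0.4387 g H₂O ÷ 18.015 g/mol = 0.048704 mol
Divide by the smallest (0.024359 mol): C 1.000, H 1.999
Empirical formula: CH2
Empirical-formula mass = 14.03 g/mol; 42 ÷ 14.03 ≈ 3, so the molecular formula is C3H6.

C3H6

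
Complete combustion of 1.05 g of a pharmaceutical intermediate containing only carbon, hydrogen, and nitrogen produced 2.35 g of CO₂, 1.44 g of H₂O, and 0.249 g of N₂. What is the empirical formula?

C3H9N

mol C = 2.35 g CO₂ ÷ 44.009 g/mol = 0.05340 mol
mol H = 2 × 1.44 g H₂O ÷ 18.015 g/mol = 0.1599 mol
mol N = 2 × 0.249 g N₂ ÷ 28.014 g/mol = 0.01778 mol
Divide by the smallest (0.01778 mol): C 3.004, H 8.993, N 1.000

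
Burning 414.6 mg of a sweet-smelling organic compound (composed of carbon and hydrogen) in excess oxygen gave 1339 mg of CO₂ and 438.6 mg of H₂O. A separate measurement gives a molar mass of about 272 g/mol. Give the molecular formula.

mol C = 1.339 g CO₂ ÷ 44.009 g/mol = 0.030426 mol
mol H = 2 × 0.4386 g H₂O ÷ 18.015 g/mol = 0.048693 mol
Divide by the smallest (0.030426 mol): C 1.000, H 1.600
Multiplying each by 5 gives whole numbers: C 5.00, H 8.00
Empirical formula: C5H8
Empirical-formula mass = 68.12 g/mol; 272 ÷ 68.12 ≈ 4, so the molecular formula is C20H32.

C20H32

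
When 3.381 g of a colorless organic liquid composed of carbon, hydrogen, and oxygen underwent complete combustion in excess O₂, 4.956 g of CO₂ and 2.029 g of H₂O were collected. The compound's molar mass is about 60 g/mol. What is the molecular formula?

C2H4O2

mol C = 4.956 g CO₂ ÷ 44.009 g/mol = 0.11261 mol
mol H = 2 × 2.029 g H₂O ÷ 18.015 g/mol = 0.22526 mol
mass O = 3.381 − (1.3526 + 0.22706) = 1.8013 g → mol O = 1.8013 ÷ 15.999 = 0.11259 mol
Divide by the smallest (0.11259 mol): C 1.000, H 2.001, O 1.000
Empirical formula: CH2O
Empirical-formula mass = 30.03 g/mol; 60 ÷ 30.03 ≈ 2, so the molecular formula is C2H4O2.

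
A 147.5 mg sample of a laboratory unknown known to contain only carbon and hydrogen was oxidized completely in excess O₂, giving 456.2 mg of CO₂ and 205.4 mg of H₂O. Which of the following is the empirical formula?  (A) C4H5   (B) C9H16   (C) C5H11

mol C = 0.4562 g CO₂ ÷ 44.009 g/mol = 0.010366 mol
mol H = 2 × 0.2054 g H₂O ÷ 18.015 g/mol = 0.022803 mol
Divide by the smallest (0.010366 mol): C 1.000, H 2.200
Multiplying each by 5 gives whole numbers: C 5.00, H 11.00

(C) C5H11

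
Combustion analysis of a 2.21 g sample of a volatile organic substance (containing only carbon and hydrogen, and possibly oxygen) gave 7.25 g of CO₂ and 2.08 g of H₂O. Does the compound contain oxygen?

mol C = 7.25 g CO₂ ÷ 44.009 g/mol = 0.1647 mol
mol H = 2 × 2.08 g H₂O ÷ 18.015 g/mol = 0.2309 mol
C and H together account for 2.211 g — essentially the entire 2.21 g sample — so the compound contains no oxygen.

no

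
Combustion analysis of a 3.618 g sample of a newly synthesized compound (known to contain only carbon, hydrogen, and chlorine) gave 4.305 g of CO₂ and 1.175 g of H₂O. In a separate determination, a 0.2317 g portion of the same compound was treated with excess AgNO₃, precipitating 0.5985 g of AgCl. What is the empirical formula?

mol C = 4.305 g CO₂ ÷ 44.009 g/mol = 0.097821 mol
mol H = 2 × 1.175 g H₂O ÷ 18.015 g/mol = 0.13045 mol
From the AgCl data: mol Cl per gram of compound = (0.5985 ÷ 143.318) ÷ 0.2317 = 0.018023 mol/g, so in the 3.618 g combustion sample mol Cl = 0.065209 mol
Divide by the smallest (0.065209 mol): C 1.500, H 2.000, Cl 1.000
Multiplying each by 2 gives whole numbers: C 3.00, H 4.00, Cl 2.00

C3H4Cl2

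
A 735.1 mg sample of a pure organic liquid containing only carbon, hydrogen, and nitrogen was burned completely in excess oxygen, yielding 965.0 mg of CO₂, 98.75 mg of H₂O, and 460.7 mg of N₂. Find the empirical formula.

C2HN3

mol C = 0.9650 g CO₂ ÷ 44.009 g/mol = 0.021927 mol
mol H = 2 × 0.09875 g H₂O ÷ 18.015 g/mol = 0.010963 mol
mol N = 2 × 0.4607 g N₂ ÷ 28.014 g/mol = 0.032891 mol
Divide by the smallest (0.010963 mol): C 2.000, H 1.000, N 3.000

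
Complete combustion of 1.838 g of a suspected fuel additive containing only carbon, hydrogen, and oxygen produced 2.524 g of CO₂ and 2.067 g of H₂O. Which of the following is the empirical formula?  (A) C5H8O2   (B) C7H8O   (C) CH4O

(C) CH4O

mol C = 2.524 g CO₂ ÷ 44.009 g/mol = 0.057352 mol
mol H = 2 × 2.067 g H₂O ÷ 18.015 g/mol = 0.22948 mol
mass O = 1.838 − (0.68885 + 0.23131) = 0.91784 g → mol O = 0.91784 ÷ 15.999 = 0.057368 mol
Divide by the smallest (0.057352 mol): C 1.000, H 4.001, O 1.000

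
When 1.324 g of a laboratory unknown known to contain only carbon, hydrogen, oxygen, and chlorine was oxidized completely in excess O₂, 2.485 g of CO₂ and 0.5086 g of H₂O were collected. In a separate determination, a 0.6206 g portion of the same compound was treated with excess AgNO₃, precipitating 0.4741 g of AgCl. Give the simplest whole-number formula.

mol C = 2.485 g CO₂ ÷ 44.009 g/mol = 0.056466 mol
mol H = 2 × 0.5086 g H₂O ÷ 18.015 g/mol = 0.056464 mol
From the AgCl data: mol Cl per gram of compound = (0.4741 ÷ 143.318) ÷ 0.6206 = 0.0053304 mol/g, so in the 1.324 g combustion sample mol Cl = 0.0070574 mol
mass O = 1.324 − (0.67821 + 0.056916 + 0.25019) = 0.33869 g → mol O = 0.33869 ÷ 15.999 = 0.021169 mol
Divide by the smallest (0.0070574 mol): C 8.001, H 8.001, Cl 1.000, O 3.000

C8H8ClO3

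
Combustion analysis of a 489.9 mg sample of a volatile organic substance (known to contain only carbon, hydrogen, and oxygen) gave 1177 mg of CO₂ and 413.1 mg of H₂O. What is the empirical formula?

mol C = 1.177 g CO₂ ÷ 44.009 g/mol = 0.026745 mol
mol H = 2 × 0.4131 g H₂O ÷ 18.015 g/mol = 0.045862 mol
mass O = 0.4899 − (0.32123 + 0.046229) = 0.12244 g → mol O = 0.12244 ÷ 15.999 = 0.0076532 mol
Divide by the smallest (0.0076532 mol): C 3.495, H 5.993, O 1.000
Multiplying each by 2 gives whole numbers: C 6.99, H 11.99, O 2.00

C7H12O2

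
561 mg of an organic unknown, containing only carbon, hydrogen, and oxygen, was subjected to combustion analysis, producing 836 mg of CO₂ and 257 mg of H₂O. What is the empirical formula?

C2H3O2

mol C = 0.836 g CO₂ ÷ 44.009 g/mol = 0.01900 mol
mol H = 2 × 0.257 g H₂O ÷ 18.015 g/mol = 0.02853 mol
mass O = 0.561 − (0.2282 + 0.02876) = 0.3041 g → mol O = 0.3041 ÷ 15.999 = 0.01901 mol
Divide by the smallest (0.01900 mol): C 1.000, H 1.502, O 1.001
Multiplying each by 2 gives whole numbers: C 2.00, H 3.00, O 2.00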